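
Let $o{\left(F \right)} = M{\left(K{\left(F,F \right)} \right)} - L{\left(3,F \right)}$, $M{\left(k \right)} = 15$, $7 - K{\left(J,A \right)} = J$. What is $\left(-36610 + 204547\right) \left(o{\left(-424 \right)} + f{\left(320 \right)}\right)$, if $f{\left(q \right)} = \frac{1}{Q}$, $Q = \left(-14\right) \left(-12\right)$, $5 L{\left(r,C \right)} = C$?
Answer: $\frac{670444489}{40} \approx 1.6761 \cdot 10^{7}$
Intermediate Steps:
$K{\left(J,A \right)} = 7 - J$
$L{\left(r,C \right)} = \frac{C}{5}$
$Q = 168$
$o{\left(F \right)} = 15 - \frac{F}{5}$
$f{\left(q \right)} = \frac{1}{168}$
$\left(-36610 + 204547\right) \left(o{\left(-424 \right)} + f{\left(320 \right)}\right) = \left(-36610 + 204547\right) \left(\left(15 - - \frac{424}{5}\right) + \frac{1}{168}\right) = 167937 \left(\left(15 + \frac{424}{5}\right) + \frac{1}{168}\right) = 167937 \left(\frac{499}{5} + \frac{1}{168}\right) = 167937 \cdot \frac{83837}{840} = \frac{670444489}{40}$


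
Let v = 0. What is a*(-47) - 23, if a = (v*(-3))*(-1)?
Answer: -23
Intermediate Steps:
a = 0 (a = (0*(-3))*(-1) = 0*(-1) = 0)
a*(-47) - 23 = 0*(-47) - 23 = 0 - 23 = -23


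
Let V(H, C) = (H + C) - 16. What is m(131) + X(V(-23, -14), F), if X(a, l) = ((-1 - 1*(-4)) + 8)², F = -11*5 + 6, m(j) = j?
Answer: 252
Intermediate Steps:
F = -49 (F = -55 + 6 = -49)
V(H, C) = -16 + C + H (V(H, C) = (C + H) - 16 = -16 + C + H)
X(a, l) = 121 (X(a, l) = ((-1 + 4) + 8)² = (3 + 8)² = 11² = 121)
m(131) + X(V(-23, -14), F) = 131 + 121 = 252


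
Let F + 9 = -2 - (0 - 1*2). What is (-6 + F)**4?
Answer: 50625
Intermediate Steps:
F = -9 (F = -9 + (-2 - (0 - 1*2)) = -9 + (-2 - (0 - 2)) = -9 + (-2 - 1*(-2)) = -9 + (-2 + 2) = -9 + 0 = -9)
(-6 + F)**4 = (-6 - 9)**4 = (-15)**4 = 50625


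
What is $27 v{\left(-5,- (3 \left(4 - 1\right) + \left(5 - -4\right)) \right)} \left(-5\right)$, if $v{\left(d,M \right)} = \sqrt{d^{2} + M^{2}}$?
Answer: $- 135 \sqrt{349} \approx -2522.0$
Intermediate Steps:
$v{\left(d,M \right)} = \sqrt{M^{2} + d^{2}}$
$27 v{\left(-5,- (3 \left(4 - 1\right) + \left(5 - -4\right)) \right)} \left(-5\right) = 27 \sqrt{\left(- (3 \left(4 - 1\right) + \left(5 - -4\right))\right)^{2} + \left(-5\right)^{2}} \left(-5\right) = 27 \sqrt{\left(- (3 \cdot 3 + \left(5 + 4\right))\right)^{2} + 25} \left(-5\right) = 27 \sqrt{\left(- (9 + 9)\right)^{2} + 25} \left(-5\right) = 27 \sqrt{\left(\left(-1\right) 18\right)^{2} + 25} \left(-5\right) = 27 \sqrt{\left(-18\right)^{2} + 25} \left(-5\right) = 27 \sqrt{324 + 25} \left(-5\right) = 27 \sqrt{349} \left(-5\right) = - 135 \sqrt{349}$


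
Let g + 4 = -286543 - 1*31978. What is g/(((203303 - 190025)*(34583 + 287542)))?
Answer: -4247/57029010 ≈ -7.4471e-5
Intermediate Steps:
g = -318525 (g = -4 + (-286543 - 1*31978) = -4 + (-286543 - 31978) = -4 - 318521 = -318525)
g/(((203303 - 190025)*(34583 + 287542))) = -318525*1/((34583 + 287542)*(203303 - 190025)) = -318525/(13278*322125) = -318525/4277175750 = -318525*1/4277175750 = -4247/57029010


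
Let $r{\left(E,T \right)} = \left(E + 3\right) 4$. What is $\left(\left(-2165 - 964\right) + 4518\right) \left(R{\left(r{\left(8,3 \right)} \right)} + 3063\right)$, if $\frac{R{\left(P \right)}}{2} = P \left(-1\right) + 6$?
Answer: $4148943$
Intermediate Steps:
$r{\left(E,T \right)} = 12 + 4 E$ ($r{\left(E,T \right)} = \left(3 + E\right) 4 = 12 + 4 E$)
$R{\left(P \right)} = 12 - 2 P$ ($R{\left(P \right)} = 2 \left(P \left(-1\right) + 6\right) = 2 \left(- P + 6\right) = 2 \left(6 - P\right) = 12 - 2 P$)
$\left(\left(-2165 - 964\right) + 4518\right) \left(R{\left(r{\left(8,3 \right)} \right)} + 3063\right) = \left(\left(-2165 - 964\right) + 4518\right) \left(\left(12 - 2 \left(12 + 4 \cdot 8\right)\right) + 3063\right) = \left(\left(-2165 - 964\right) + 4518\right) \left(\left(12 - 2 \left(12 + 32\right)\right) + 3063\right) = \left(-3129 + 4518\right) \left(\left(12 - 88\right) + 3063\right) = 1389 \left(\left(12 - 88\right) + 3063\right) = 1389 \left(-76 + 3063\right) = 1389 \cdot 2987 = 4148943$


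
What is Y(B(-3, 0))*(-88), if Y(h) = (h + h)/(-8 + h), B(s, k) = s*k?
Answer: 0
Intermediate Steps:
B(s, k) = k*s
Y(h) = 2*h/(-8 + h) (Y(h) = (2*h)/(-8 + h) = 2*h/(-8 + h))
Y(B(-3, 0))*(-88) = (2*(0*(-3))/(-8 + 0*(-3)))*(-88) = (2*0/(-8 + 0))*(-88) = (2*0/(-8))*(-88) = (2*0*(-⅛))*(-88) = 0*(-88) = 0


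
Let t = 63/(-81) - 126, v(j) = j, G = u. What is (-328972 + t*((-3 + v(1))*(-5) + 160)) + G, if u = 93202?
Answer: -2315900/9 ≈ -2.5732e+5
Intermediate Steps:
G = 93202
t = -1141/9 (t = 63*(-1/81) - 126 = -7/9 - 126 = -1141/9 ≈ -126.78)
(-328972 + t*((-3 + v(1))*(-5) + 160)) + G = (-328972 - 1141*((-3 + 1)*(-5) + 160)/9) + 93202 = (-328972 - 1141*(-2*(-5) + 160)/9) + 93202 = (-328972 - 1141*(10 + 160)/9) + 93202 = (-328972 - 1141/9*170) + 93202 = (-328972 - 193970/9) + 93202 = -3154718/9 + 93202 = -2315900/9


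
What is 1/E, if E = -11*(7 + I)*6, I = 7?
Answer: -1/924 ≈ -0.0010823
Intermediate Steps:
E = -924 (E = -11*(7 + 7)*6 = -11*14*6 = -154*6 = -924)
1/E = 1/(-924) = -1/924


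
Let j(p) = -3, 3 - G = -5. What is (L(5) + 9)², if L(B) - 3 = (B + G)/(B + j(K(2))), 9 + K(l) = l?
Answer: 1369/4 ≈ 342.25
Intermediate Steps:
G = 8 (G = 3 - 1*(-5) = 3 + 5 = 8)
K(l) = -9 + l
L(B) = 3 + (8 + B)/(-3 + B) (L(B) = 3 + (B + 8)/(B - 3) = 3 + (8 + B)/(-3 + B))
(L(5) + 9)² = ((-1 + 4*5)/(-3 + 5) + 9)² = ((-1 + 20)/2 + 9)² = ((½)*19 + 9)² = (19/2 + 9)² = (37/2)² = 1369/4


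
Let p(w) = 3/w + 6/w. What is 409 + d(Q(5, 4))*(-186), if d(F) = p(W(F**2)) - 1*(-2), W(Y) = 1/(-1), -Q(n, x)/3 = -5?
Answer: 1711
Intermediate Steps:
Q(n, x) = 15 (Q(n, x) = -3*(-5) = 15)
W(Y) = -1
p(w) = 9/w
d(F) = -7 (d(F) = 9/(-1) - 1*(-2) = 9*(-1) + 2 = -9 + 2 = -7)
409 + d(Q(5, 4))*(-186) = 409 - 7*(-186) = 409 + 1302 = 1711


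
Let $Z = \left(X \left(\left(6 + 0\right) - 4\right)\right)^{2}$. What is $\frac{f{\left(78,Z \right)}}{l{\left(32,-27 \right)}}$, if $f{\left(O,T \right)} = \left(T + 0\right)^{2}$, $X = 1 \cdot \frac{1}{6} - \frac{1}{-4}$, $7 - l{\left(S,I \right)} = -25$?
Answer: $\frac{625}{41472} \approx 0.01507$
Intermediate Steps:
$l{\left(S,I \right)} = 32$ ($l{\left(S,I \right)} = 7 - -25 = 7 + 25 = 32$)
$X = \frac{5}{12}$ ($X = 1 \cdot \frac{1}{6} - - \frac{1}{4} = \frac{1}{6} + \frac{1}{4} = \frac{5}{12} \approx 0.41667$)
$Z = \frac{25}{36}$ ($Z = \left(\frac{5 \left(\left(6 + 0\right) - 4\right)}{12}\right)^{2} = \left(\frac{5 \left(6 - 4\right)}{12}\right)^{2} = \left(\frac{5}{12} \cdot 2\right)^{2} = \left(\frac{5}{6}\right)^{2} = \frac{25}{36} \approx 0.69444$)
$f{\left(O,T \right)} = T^{2}$
$\frac{f{\left(78,Z \right)}}{l{\left(32,-27 \right)}} = \frac{\left(\frac{25}{36}\right)^{2}}{32} = \frac{625}{1296} \cdot \frac{1}{32} = \frac{625}{41472}$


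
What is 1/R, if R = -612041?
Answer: -1/612041 ≈ -1.6339e-6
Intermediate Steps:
1/R = 1/(-612041) = -1/612041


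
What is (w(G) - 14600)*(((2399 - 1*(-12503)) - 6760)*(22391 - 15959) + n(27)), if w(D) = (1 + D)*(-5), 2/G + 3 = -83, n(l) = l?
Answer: -32888488681710/43 ≈ -7.6485e+11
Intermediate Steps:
G = -1/43 (G = 2/(-3 - 83) = 2/(-86) = 2*(-1/86) = -1/43 ≈ -0.023256)
w(D) = -5 - 5*D
(w(G) - 14600)*(((2399 - 1*(-12503)) - 6760)*(22391 - 15959) + n(27)) = ((-5 - 5*(-1/43)) - 14600)*(((2399 - 1*(-12503)) - 6760)*(22391 - 15959) + 27) = ((-5 + 5/43) - 14600)*(((2399 + 12503) - 6760)*6432 + 27) = (-210/43 - 14600)*((14902 - 6760)*6432 + 27) = -628010*(8142*6432 + 27)/43 = -628010*(52369344 + 27)/43 = -628010/43*52369371 = -32888488681710/43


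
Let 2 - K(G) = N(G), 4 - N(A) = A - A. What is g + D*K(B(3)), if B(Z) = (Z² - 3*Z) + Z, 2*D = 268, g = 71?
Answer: -197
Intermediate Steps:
N(A) = 4 (N(A) = 4 - (A - A) = 4 - 1*0 = 4 + 0 = 4)
D = 134 (D = (½)*268 = 134)
B(Z) = Z² - 2*Z
K(G) = -2 (K(G) = 2 - 1*4 = 2 - 4 = -2)
g + D*K(B(3)) = 71 + 134*(-2) = 71 - 268 = -197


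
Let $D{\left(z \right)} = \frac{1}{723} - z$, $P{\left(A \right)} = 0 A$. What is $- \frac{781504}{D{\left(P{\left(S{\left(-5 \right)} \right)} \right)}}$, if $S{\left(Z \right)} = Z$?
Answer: $-565027392$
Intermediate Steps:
$P{\left(A \right)} = 0$
$D{\left(z \right)} = \frac{1}{723} - z$
$- \frac{781504}{D{\left(P{\left(S{\left(-5 \right)} \right)} \right)}} = - \frac{781504}{\frac{1}{723} - 0} = - \frac{781504}{\frac{1}{723} + 0} = - 781504 \frac{1}{\frac{1}{723}} = \left(-781504\right) 723 = -565027392$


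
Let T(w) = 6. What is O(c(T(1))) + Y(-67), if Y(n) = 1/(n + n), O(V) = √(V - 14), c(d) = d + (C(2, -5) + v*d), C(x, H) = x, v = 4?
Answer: -1/134 + 3*√2 ≈ 4.2352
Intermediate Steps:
c(d) = 2 + 5*d (c(d) = d + (2 + 4*d) = 2 + 5*d)
O(V) = √(-14 + V)
Y(n) = 1/(2*n)
O(c(T(1))) + Y(-67) = √(-14 + (2 + 5*6)) + (½)/(-67) = √(-14 + (2 + 30)) + (½)*(-1/67) = √(-14 + 32) - 1/134 = √18 - 1/134 = 3*√2 - 1/134 = -1/134 + 3*√2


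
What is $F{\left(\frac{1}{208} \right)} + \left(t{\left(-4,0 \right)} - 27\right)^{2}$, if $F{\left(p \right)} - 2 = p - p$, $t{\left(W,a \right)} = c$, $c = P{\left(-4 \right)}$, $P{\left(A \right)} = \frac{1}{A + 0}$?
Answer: $\frac{11913}{16} \approx 744.56$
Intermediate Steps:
$P{\left(A \right)} = \frac{1}{A}$
$c = - \frac{1}{4}$ ($c = \frac{1}{-4} = - \frac{1}{4} \approx -0.25$)
$t{\left(W,a \right)} = - \frac{1}{4}$
$F{\left(p \right)} = 2$ ($F{\left(p \right)} = 2 + \left(p - p\right) = 2 + 0 = 2$)
$F{\left(\frac{1}{208} \right)} + \left(t{\left(-4,0 \right)} - 27\right)^{2} = 2 + \left(- \frac{1}{4} - 27\right)^{2} = 2 + \left(- \frac{109}{4}\right)^{2} = 2 + \frac{11881}{16} = \frac{11913}{16}$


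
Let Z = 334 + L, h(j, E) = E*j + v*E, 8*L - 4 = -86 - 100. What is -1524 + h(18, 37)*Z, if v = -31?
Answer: -604941/4 ≈ -1.5124e+5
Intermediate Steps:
L = -91/4 (L = ½ + (-86 - 100)/8 = ½ + (⅛)*(-186) = ½ - 93/4 = -91/4 ≈ -22.750)
h(j, E) = -31*E + E*j (h(j, E) = E*j - 31*E = -31*E + E*j)
Z = 1245/4 (Z = 334 - 91/4 = 1245/4 ≈ 311.25)
-1524 + h(18, 37)*Z = -1524 + (37*(-31 + 18))*(1245/4) = -1524 + (37*(-13))*(1245/4) = -1524 - 481*1245/4 = -1524 - 598845/4 = -604941/4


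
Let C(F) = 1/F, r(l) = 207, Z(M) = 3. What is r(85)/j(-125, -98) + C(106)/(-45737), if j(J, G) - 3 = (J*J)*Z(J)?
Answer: 83626198/18939188593 ≈ 0.0044155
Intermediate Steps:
j(J, G) = 3 + 3*J² (j(J, G) = 3 + (J*J)*3 = 3 + J²*3 = 3 + 3*J²)
r(85)/j(-125, -98) + C(106)/(-45737) = 207/(3 + 3*(-125)²) + 1/(106*(-45737)) = 207/(3 + 3*15625) + (1/106)*(-1/45737) = 207/(3 + 46875) - 1/4848122 = 207/46878 - 1/4848122 = 207*(1/46878) - 1/4848122 = 69/15626 - 1/4848122 = 83626198/18939188593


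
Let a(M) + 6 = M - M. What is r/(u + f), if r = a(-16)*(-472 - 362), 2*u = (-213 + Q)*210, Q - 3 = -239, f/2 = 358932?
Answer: 1668/223573 ≈ 0.0074607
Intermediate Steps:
f = 717864 (f = 2*358932 = 717864)
a(M) = -6 (a(M) = -6 + (M - M) = -6 + 0 = -6)
Q = -236 (Q = 3 - 239 = -236)
u = -47145 (u = ((-213 - 236)*210)/2 = (-449*210)/2 = (½)*(-94290) = -47145)
r = 5004 (r = -6*(-472 - 362) = -6*(-834) = 5004)
r/(u + f) = 5004/(-47145 + 717864) = 5004/670719 = 5004*(1/670719) = 1668/223573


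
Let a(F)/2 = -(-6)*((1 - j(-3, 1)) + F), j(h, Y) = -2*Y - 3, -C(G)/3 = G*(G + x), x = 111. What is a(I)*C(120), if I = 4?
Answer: -9979200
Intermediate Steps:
C(G) = -3*G*(111 + G) (C(G) = -3*G*(G + 111) = -3*G*(111 + G))
j(h, Y) = -3 - 2*Y
a(F) = 72 + 12*F (a(F) = 2*(-(-6)*((1 - (-3 - 2*1)) + F)) = 2*(-(-6)*((1 - (-3 - 2)) + F)) = 2*(-(-6)*((1 - 1*(-5)) + F)) = 2*(-(-6)*((1 + 5) + F)) = 2*(-(-6)*(6 + F)) = 2*(-3*(-12 - 2*F)) = 2*(36 + 6*F) = 72 + 12*F)
a(I)*C(120) = (72 + 12*4)*(-3*120*(111 + 120)) = (72 + 48)*(-3*120*231) = 120*(-83160) = -9979200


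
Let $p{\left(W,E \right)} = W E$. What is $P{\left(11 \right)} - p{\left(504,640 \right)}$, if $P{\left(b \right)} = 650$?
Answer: $-321910$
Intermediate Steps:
$p{\left(W,E \right)} = E W$
$P{\left(11 \right)} - p{\left(504,640 \right)} = 650 - 640 \cdot 504 = 650 - 322560 = -321910$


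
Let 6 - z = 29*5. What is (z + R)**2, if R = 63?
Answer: 5776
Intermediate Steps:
z = -139 (z = 6 - 29*5 = 6 - 1*145 = 6 - 145 = -139)
(z + R)**2 = (-139 + 63)**2 = (-76)**2 = 5776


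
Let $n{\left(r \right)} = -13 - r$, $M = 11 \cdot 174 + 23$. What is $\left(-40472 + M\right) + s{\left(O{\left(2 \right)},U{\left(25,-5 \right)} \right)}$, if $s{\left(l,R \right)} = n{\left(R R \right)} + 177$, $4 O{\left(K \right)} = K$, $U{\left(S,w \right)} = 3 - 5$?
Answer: $-38375$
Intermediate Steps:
$U{\left(S,w \right)} = -2$ ($U{\left(S,w \right)} = 3 - 5 = -2$)
$M = 1937$ ($M = 1914 + 23 = 1937$)
$O{\left(K \right)} = \frac{K}{4}$
$s{\left(l,R \right)} = 164 - R^{2}$ ($s{\left(l,R \right)} = \left(-13 - R R\right) + 177 = \left(-13 - R^{2}\right) + 177 = 164 - R^{2}$)
$\left(-40472 + M\right) + s{\left(O{\left(2 \right)},U{\left(25,-5 \right)} \right)} = \left(-40472 + 1937\right) + \left(164 - \left(-2\right)^{2}\right) = -38535 + \left(164 - 4\right) = -38535 + 160 = -38375$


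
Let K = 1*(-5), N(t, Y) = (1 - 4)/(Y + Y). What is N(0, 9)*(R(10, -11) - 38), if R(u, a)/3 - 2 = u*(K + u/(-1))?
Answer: 241/3 ≈ 80.333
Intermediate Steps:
N(t, Y) = -3/(2*Y) (N(t, Y) = -3*1/(2*Y) = -3/(2*Y))
K = -5
R(u, a) = 6 + 3*u*(-5 - u) (R(u, a) = 6 + 3*(u*(-5 + u/(-1))) = 6 + 3*(u*(-5 + u*(-1))) = 6 + 3*(u*(-5 - u)) = 6 + 3*u*(-5 - u))
N(0, 9)*(R(10, -11) - 38) = (-3/2/9)*((6 - 15*10 - 3*10**2) - 38) = (-3/2*1/9)*((6 - 150 - 3*100) - 38) = -((6 - 150 - 300) - 38)/6 = -(-444 - 38)/6 = -1/6*(-482) = 241/3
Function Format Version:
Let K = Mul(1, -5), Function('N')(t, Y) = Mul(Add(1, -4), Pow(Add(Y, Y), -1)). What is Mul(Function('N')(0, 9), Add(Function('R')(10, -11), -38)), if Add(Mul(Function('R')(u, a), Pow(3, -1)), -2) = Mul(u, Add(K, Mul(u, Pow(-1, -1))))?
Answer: Rational(241, 3) ≈ 80.333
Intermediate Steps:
Function('N')(t, Y) = Mul(Rational(-3, 2), Pow(Y, -1)) (Function('N')(t, Y) = Mul(-3, Pow(Mul(2, Y), -1)) = Mul(-3, Mul(Rational(1, 2), Pow(Y, -1))) = Mul(Rational(-3, 2), Pow(Y, -1)))
K = -5
Function('R')(u, a) = Add(6, Mul(3, u, Add(-5, Mul(-1, u)))) (Function('R')(u, a) = Add(6, Mul(3, Mul(u, Add(-5, Mul(u, Pow(-1, -1)))))) = Add(6, Mul(3, Mul(u, Add(-5, Mul(u, -1))))) = Add(6, Mul(3, Mul(u, Add(-5, Mul(-1, u))))) = Add(6, Mul(3, u, Add(-5, Mul(-1, u)))))
Mul(Function('N')(0, 9), Add(Function('R')(10, -11), -38)) = Mul(Mul(Rational(-3, 2), Pow(9, -1)), Add(Add(6, Mul(-15, 10), Mul(-3, Pow(10, 2))), -38)) = Mul(Mul(Rational(-3, 2), Rational(1, 9)), Add(Add(6, -150, Mul(-3, 100)), -38)) = Mul(Rational(-1, 6), Add(Add(6, -150, -300), -38)) = Mul(Rational(-1, 6), Add(-444, -38)) = Mul(Rational(-1, 6), -482) = Rational(241, 3)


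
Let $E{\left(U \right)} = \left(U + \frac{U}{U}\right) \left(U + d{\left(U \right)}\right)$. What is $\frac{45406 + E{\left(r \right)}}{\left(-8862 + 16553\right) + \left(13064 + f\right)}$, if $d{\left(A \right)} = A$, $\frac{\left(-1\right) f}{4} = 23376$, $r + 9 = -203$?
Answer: $- \frac{134870}{72749} \approx -1.8539$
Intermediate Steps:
$r = -212$ ($r = -9 - 203 = -212$)
$f = -93504$ ($f = \left(-4\right) 23376 = -93504$)
$E{\left(U \right)} = 2 U \left(1 + U\right)$ ($E{\left(U \right)} = \left(U + \frac{U}{U}\right) \left(U + U\right) = \left(U + 1\right) 2 U = \left(1 + U\right) 2 U = 2 U \left(1 + U\right)$)
$\frac{45406 + E{\left(r \right)}}{\left(-8862 + 16553\right) + \left(13064 + f\right)} = \frac{45406 + 2 \left(-212\right) \left(1 - 212\right)}{\left(-8862 + 16553\right) + \left(13064 - 93504\right)} = \frac{45406 + 2 \left(-212\right) \left(-211\right)}{7691 - 80440} = \frac{45406 + 89464}{-72749} = 134870 \left(- \frac{1}{72749}\right) = - \frac{134870}{72749}$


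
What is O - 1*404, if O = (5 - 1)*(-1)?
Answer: -408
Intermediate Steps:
O = -4 (O = 4*(-1) = -4)
O - 1*404 = -4 - 1*404 = -4 - 404 = -408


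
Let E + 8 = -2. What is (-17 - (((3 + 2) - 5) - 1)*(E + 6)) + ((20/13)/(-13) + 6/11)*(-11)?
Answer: -4343/169 ≈ -25.698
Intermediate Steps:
E = -10 (E = -8 - 2 = -10)
(-17 - (((3 + 2) - 5) - 1)*(E + 6)) + ((20/13)/(-13) + 6/11)*(-11) = (-17 - (((3 + 2) - 5) - 1)*(-10 + 6)) + ((20/13)/(-13) + 6/11)*(-11) = (-17 - ((5 - 5) - 1)*(-4)) + ((20*(1/13))*(-1/13) + 6*(1/11))*(-11) = (-17 - (0 - 1)*(-4)) + ((20/13)*(-1/13) + 6/11)*(-11) = (-17 - (-1)*(-4)) + (-20/169 + 6/11)*(-11) = (-17 - 1*4) + (794/1859)*(-11) = (-17 - 4) - 794/169 = -21 - 794/169 = -4343/169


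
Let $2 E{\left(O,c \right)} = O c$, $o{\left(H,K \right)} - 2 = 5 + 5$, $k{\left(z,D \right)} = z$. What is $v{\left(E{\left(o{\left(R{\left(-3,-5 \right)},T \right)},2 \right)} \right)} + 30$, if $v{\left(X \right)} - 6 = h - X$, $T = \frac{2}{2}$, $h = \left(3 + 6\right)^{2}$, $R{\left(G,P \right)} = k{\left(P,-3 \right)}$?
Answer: $105$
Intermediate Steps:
$R{\left(G,P \right)} = P$
$h = 81$ ($h = 9^{2} = 81$)
$T = 1$ ($T = 2 \cdot \frac{1}{2} = 1$)
$o{\left(H,K \right)} = 12$ ($o{\left(H,K \right)} = 2 + \left(5 + 5\right) = 2 + 10 = 12$)
$E{\left(O,c \right)} = \frac{O c}{2}$
$v{\left(X \right)} = 87 - X$ ($v{\left(X \right)} = 6 - \left(-81 + X\right) = 87 - X$)
$v{\left(E{\left(o{\left(R{\left(-3,-5 \right)},T \right)},2 \right)} \right)} + 30 = \left(87 - \frac{1}{2} \cdot 12 \cdot 2\right) + 30 = \left(87 - 12\right) + 30 = 75 + 30 = 105$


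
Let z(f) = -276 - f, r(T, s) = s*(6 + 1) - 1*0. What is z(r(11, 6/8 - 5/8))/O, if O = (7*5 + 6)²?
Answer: -2215/13448 ≈ -0.16471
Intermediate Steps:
r(T, s) = 7*s (r(T, s) = s*7 + 0 = 7*s + 0 = 7*s)
O = 1681 (O = (35 + 6)² = 41² = 1681)
z(r(11, 6/8 - 5/8))/O = (-276 - 7*(6/8 - 5/8))/1681 = (-276 - 7*(6*(⅛) - 5*⅛))*(1/1681) = (-276 - 7*(¾ - 5/8))*(1/1681) = (-276 - 7/8)*(1/1681) = -2215/8*1/1681 = -2215/13448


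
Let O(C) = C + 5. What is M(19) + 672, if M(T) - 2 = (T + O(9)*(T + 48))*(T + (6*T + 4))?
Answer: 131783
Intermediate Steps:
O(C) = 5 + C
M(T) = 2 + (4 + 7*T)*(672 + 15*T) (M(T) = 2 + (T + (5 + 9)*(T + 48))*(T + (6*T + 4)) = 2 + (T + 14*(48 + T))*(T + (4 + 6*T)) = 2 + (T + (672 + 14*T))*(4 + 7*T) = 2 + (672 + 15*T)*(4 + 7*T) = 2 + (4 + 7*T)*(672 + 15*T))
M(19) + 672 = (2690 + 105*19² + 4764*19) + 672 = (2690 + 105*361 + 90516) + 672 = (2690 + 37905 + 90516) + 672 = 131111 + 672 = 131783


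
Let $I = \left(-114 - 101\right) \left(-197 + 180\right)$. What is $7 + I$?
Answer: $3662$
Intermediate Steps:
$I = 3655$ ($I = \left(-215\right) \left(-17\right) = 3655$)
$7 + I = 7 + 3655 = 3662$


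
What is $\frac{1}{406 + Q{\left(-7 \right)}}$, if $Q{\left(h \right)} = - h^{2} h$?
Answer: $\frac{1}{749} \approx 0.0013351$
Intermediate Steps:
$Q{\left(h \right)} = - h^{3}$
$\frac{1}{406 + Q{\left(-7 \right)}} = \frac{1}{406 - \left(-7\right)^{3}} = \frac{1}{406 - -343} = \frac{1}{406 + 343} = \frac{1}{749}$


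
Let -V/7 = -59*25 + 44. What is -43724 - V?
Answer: -53741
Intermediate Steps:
V = 10017 (V = -7*(-59*25 + 44) = -7*(-1475 + 44) = -7*(-1431) = 10017)
-43724 - V = -43724 - 1*10017 = -43724 - 10017 = -53741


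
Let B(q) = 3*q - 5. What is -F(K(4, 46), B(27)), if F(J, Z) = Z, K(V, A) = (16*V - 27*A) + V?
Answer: -76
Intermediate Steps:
K(V, A) = -27*A + 17*V (K(V, A) = (-27*A + 16*V) + V = -27*A + 17*V)
B(q) = -5 + 3*q
-F(K(4, 46), B(27)) = -(-5 + 3*27) = -(-5 + 81) = -1*76 = -76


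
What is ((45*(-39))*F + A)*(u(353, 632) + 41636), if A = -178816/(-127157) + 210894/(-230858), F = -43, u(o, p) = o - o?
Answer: 46118228657915361080/14677605353 ≈ 3.1421e+9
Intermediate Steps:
u(o, p) = 0
A = 7232227885/14677605353 (A = -178816*(-1/127157) + 210894*(-1/230858) = 178816/127157 - 105447/115429 = 7232227885/14677605353 ≈ 0.49274)
((45*(-39))*F + A)*(u(353, 632) + 41636) = ((45*(-39))*(-43) + 7232227885/14677605353)*(0 + 41636) = (-1755*(-43) + 7232227885/14677605353)*41636 = (75465 + 7232227885/14677605353)*41636 = (1107652720192030/14677605353)*41636 = 46118228657915361080/14677605353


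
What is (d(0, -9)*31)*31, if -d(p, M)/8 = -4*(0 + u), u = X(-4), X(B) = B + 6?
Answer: 61504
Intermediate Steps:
X(B) = 6 + B
u = 2 (u = 6 - 4 = 2)
d(p, M) = 64 (d(p, M) = -(-32)*(0 + 2) = -(-32)*2 = -8*(-8) = 64)
(d(0, -9)*31)*31 = (64*31)*31 = 1984*31 = 61504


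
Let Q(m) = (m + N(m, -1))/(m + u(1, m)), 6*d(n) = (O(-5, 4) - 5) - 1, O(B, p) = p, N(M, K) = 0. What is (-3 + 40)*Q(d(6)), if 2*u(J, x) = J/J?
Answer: -74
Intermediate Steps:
u(J, x) = ½ (u(J, x) = (J/J)/2 = (½)*1 = ½)
d(n) = -⅓ (d(n) = ((4 - 5) - 1)/6 = (-1 - 1)/6 = (⅙)*(-2) = -⅓)
Q(m) = m/(½ + m) (Q(m) = (m + 0)/(m + ½) = m/(½ + m))
(-3 + 40)*Q(d(6)) = (-3 + 40)*(2*(-⅓)/(1 + 2*(-⅓))) = 37*(2*(-⅓)/(1 - ⅔)) = 37*(2*(-⅓)/(⅓)) = 37*(2*(-⅓)*3) = 37*(-2) = -74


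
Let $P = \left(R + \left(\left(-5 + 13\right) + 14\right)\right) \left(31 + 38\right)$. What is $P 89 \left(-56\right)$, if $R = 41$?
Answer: $-21665448$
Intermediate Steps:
$P = 4347$ ($P = \left(41 + \left(\left(-5 + 13\right) + 14\right)\right) \left(31 + 38\right) = \left(41 + \left(8 + 14\right)\right) 69 = \left(41 + 22\right) 69 = 63 \cdot 69 = 4347$)
$P 89 \left(-56\right) = 4347 \cdot 89 \left(-56\right) = 386883 \left(-56\right) = -21665448$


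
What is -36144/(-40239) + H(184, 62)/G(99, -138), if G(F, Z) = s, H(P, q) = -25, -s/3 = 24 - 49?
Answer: 7577/13413 ≈ 0.56490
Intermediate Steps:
s = 75 (s = -3*(24 - 49) = -3*(-25) = 75)
G(F, Z) = 75
-36144/(-40239) + H(184, 62)/G(99, -138) = -36144/(-40239) - 25/75 = -36144*(-1/40239) - 25*1/75 = 4016/4471 - 1/3 = 7577/13413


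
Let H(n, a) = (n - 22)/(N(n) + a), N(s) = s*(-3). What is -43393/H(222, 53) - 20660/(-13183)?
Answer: 350670732347/2636600 ≈ 1.3300e+5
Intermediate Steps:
N(s) = -3*s
H(n, a) = (-22 + n)/(a - 3*n) (H(n, a) = (n - 22)/(-3*n + a) = (-22 + n)/(a - 3*n))
-43393/H(222, 53) - 20660/(-13183) = -43393*(53 - 3*222)/(-22 + 222) - 20660/(-13183) = -43393/(200/(53 - 666)) - 20660*(-1/13183) = -43393/(200/(-613)) + 20660/13183 = -43393/((-1/613*200)) + 20660/13183 = -43393/(-200/613) + 20660/13183 = -43393*(-613/200) + 20660/13183 = 26599909/200 + 20660/13183 = 350670732347/2636600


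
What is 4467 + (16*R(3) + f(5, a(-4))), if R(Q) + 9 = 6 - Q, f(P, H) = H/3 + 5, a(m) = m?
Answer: 13124/3 ≈ 4374.7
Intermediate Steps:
f(P, H) = 5 + H/3 (f(P, H) = H/3 + 5 = 5 + H/3)
R(Q) = -3 - Q (R(Q) = -9 + (6 - Q) = -3 - Q)
4467 + (16*R(3) + f(5, a(-4))) = 4467 + (16*(-3 - 1*3) + (5 + (⅓)*(-4))) = 4467 + (16*(-3 - 3) + (5 - 4/3)) = 4467 + (16*(-6) + 11/3) = 4467 + (-96 + 11/3) = 4467 - 277/3 = 13124/3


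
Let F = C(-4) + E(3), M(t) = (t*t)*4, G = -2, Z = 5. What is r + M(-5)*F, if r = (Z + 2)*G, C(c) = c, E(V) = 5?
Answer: 86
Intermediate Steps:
M(t) = 4*t² (M(t) = t²*4 = 4*t²)
F = 1 (F = -4 + 5 = 1)
r = -14 (r = (5 + 2)*(-2) = 7*(-2) = -14)
r + M(-5)*F = -14 + (4*(-5)²)*1 = -14 + (4*25)*1 = -14 + 100*1 = -14 + 100 = 86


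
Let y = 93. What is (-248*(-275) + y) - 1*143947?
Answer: -75654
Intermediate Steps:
(-248*(-275) + y) - 1*143947 = (-248*(-275) + 93) - 1*143947 = (68200 + 93) - 143947 = 68293 - 143947 = -75654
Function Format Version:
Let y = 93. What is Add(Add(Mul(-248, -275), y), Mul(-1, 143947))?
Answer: -75654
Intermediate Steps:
Add(Add(Mul(-248, -275), y), Mul(-1, 143947)) = Add(Add(Mul(-248, -275), 93), Mul(-1, 143947)) = Add(Add(68200, 93), -143947) = Add(68293, -143947) = -75654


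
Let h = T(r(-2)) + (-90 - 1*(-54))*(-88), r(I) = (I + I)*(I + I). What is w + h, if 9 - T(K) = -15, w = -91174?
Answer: -87982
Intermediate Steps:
r(I) = 4*I² (r(I) = (2*I)*(2*I) = 4*I²)
T(K) = 24 (T(K) = 9 - 1*(-15) = 9 + 15 = 24)
h = 3192 (h = 24 + (-90 - 1*(-54))*(-88) = 24 + (-90 + 54)*(-88) = 24 - 36*(-88) = 24 + 3168 = 3192)
w + h = -91174 + 3192 = -87982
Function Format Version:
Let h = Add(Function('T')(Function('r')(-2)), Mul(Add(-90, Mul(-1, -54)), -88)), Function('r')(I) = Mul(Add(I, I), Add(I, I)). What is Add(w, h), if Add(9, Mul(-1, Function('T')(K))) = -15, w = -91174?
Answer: -87982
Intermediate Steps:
Function('r')(I) = Mul(4, Pow(I, 2)) (Function('r')(I) = Mul(Mul(2, I), Mul(2, I)) = Mul(4, Pow(I, 2)))
Function('T')(K) = 24 (Function('T')(K) = Add(9, Mul(-1, -15)) = Add(9, 15) = 24)
h = 3192 (h = Add(24, Mul(Add(-90, Mul(-1, -54)), -88)) = Add(24, Mul(Add(-90, 54), -88)) = Add(24, Mul(-36, -88)) = Add(24, 3168) = 3192)
Add(w, h) = Add(-91174, 3192) = -87982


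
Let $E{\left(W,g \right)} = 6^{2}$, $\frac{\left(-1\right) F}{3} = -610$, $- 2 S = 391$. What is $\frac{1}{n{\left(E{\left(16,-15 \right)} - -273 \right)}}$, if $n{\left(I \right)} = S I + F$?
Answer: $- \frac{2}{117159} \approx -1.7071 \cdot 10^{-5}$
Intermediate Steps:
$S = - \frac{391}{2}$ ($S = \left(- \frac{1}{2}\right) 391 = - \frac{391}{2} \approx -195.5$)
$F = 1830$ ($F = \left(-3\right) \left(-610\right) = 1830$)
$E{\left(W,g \right)} = 36$
$n{\left(I \right)} = 1830 - \frac{391 I}{2}$ ($n{\left(I \right)} = - \frac{391 I}{2} + 1830 = 1830 - \frac{391 I}{2}$)
$\frac{1}{n{\left(E{\left(16,-15 \right)} - -273 \right)}} = \frac{1}{1830 - \frac{391 \left(36 - -273\right)}{2}} = \frac{1}{1830 - \frac{391 \left(36 + 273\right)}{2}} = \frac{1}{1830 - \frac{120819}{2}} = \frac{1}{- \frac{117159}{2}} = - \frac{2}{117159}$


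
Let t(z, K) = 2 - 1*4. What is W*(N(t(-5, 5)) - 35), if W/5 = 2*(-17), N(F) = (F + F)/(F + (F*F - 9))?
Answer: 40970/7 ≈ 5852.9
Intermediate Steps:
t(z, K) = -2 (t(z, K) = 2 - 4 = -2)
N(F) = 2*F/(-9 + F + F**2) (N(F) = (2*F)/(F + (F**2 - 9)) = (2*F)/(F + (-9 + F**2)) = (2*F)/(-9 + F + F**2) = 2*F/(-9 + F + F**2))
W = -170 (W = 5*(2*(-17)) = 5*(-34) = -170)
W*(N(t(-5, 5)) - 35) = -170*(2*(-2)/(-9 - 2 + (-2)**2) - 35) = -170*(2*(-2)/(-9 - 2 + 4) - 35) = -170*(2*(-2)/(-7) - 35) = -170*(2*(-2)*(-1/7) - 35) = -170*(4/7 - 35) = -170*(-241/7) = 40970/7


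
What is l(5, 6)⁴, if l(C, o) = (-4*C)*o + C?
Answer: 174900625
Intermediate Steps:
l(C, o) = C - 4*C*o (l(C, o) = -4*C*o + C = C - 4*C*o)
l(5, 6)⁴ = (5*(1 - 4*6))⁴ = (5*(1 - 24))⁴ = (5*(-23))⁴ = (-115)⁴ = 174900625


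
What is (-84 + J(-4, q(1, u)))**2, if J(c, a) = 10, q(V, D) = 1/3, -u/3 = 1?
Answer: 5476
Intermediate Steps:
u = -3 (u = -3*1 = -3)
q(V, D) = 1/3
(-84 + J(-4, q(1, u)))**2 = (-84 + 10)**2 = (-74)**2 = 5476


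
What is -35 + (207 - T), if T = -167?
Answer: 339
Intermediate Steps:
-35 + (207 - T) = -35 + (207 - 1*(-167)) = -35 + (207 + 167) = -35 + 374 = 339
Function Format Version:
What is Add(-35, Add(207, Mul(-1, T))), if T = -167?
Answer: 339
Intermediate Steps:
Add(-35, Add(207, Mul(-1, T))) = Add(-35, Add(207, Mul(-1, -167))) = Add(-35, Add(207, 167)) = Add(-35, 374) = 339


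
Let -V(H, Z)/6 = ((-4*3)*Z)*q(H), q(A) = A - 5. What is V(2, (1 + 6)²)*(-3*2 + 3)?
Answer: 31752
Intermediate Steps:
q(A) = -5 + A
V(H, Z) = 72*Z*(-5 + H) (V(H, Z) = -6*(-4*3)*Z*(-5 + H) = -6*(-12*Z)*(-5 + H) = -(-72)*Z*(-5 + H) = 72*Z*(-5 + H))
V(2, (1 + 6)²)*(-3*2 + 3) = (72*(1 + 6)²*(-5 + 2))*(-3*2 + 3) = (72*7²*(-3))*(-6 + 3) = (72*49*(-3))*(-3) = -10584*(-3) = 31752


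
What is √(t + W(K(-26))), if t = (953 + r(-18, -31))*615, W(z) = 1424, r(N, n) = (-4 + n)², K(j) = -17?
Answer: √1340894 ≈ 1158.0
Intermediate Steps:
t = 1339470 (t = (953 + (-4 - 31)²)*615 = (953 + (-35)²)*615 = (953 + 1225)*615 = 2178*615 = 1339470)
√(t + W(K(-26))) = √(1339470 + 1424) = √1340894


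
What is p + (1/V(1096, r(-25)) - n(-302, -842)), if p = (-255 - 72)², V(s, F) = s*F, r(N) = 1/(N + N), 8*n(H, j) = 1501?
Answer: 116988497/1096 ≈ 1.0674e+5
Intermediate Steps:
n(H, j) = 1501/8 (n(H, j) = (⅛)*1501 = 1501/8)
r(N) = 1/(2*N)
V(s, F) = F*s
p = 106929 (p = (-327)² = 106929)
p + (1/V(1096, r(-25)) - n(-302, -842)) = 106929 + (1/(((½)/(-25))*1096) - 1*1501/8) = 106929 + (1/(((½)*(-1/25))*1096) - 1501/8) = 106929 + (1/(-1/50*1096) - 1501/8) = 106929 + (1/(-548/25) - 1501/8) = 106929 + (-25/548 - 1501/8) = 106929 - 205687/1096 = 116988497/1096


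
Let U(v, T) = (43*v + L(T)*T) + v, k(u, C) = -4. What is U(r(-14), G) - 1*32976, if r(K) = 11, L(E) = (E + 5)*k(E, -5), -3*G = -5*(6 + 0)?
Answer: -33092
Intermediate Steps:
G = 10 (G = -(-5)*(6 + 0)/3 = -(-5)*6/3 = -1/3*(-30) = 10)
L(E) = -20 - 4*E (L(E) = (E + 5)*(-4) = (5 + E)*(-4) = -20 - 4*E)
U(v, T) = 44*v + T*(-20 - 4*T) (U(v, T) = (43*v + (-20 - 4*T)*T) + v = (43*v + T*(-20 - 4*T)) + v = 44*v + T*(-20 - 4*T))
U(r(-14), G) - 1*32976 = (44*11 - 4*10*(5 + 10)) - 1*32976 = (484 - 4*10*15) - 32976 = (484 - 600) - 32976 = -116 - 32976 = -33092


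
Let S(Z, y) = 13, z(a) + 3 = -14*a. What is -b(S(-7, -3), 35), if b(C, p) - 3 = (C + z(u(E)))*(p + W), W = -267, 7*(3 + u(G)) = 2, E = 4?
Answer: 11133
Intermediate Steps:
u(G) = -19/7 (u(G) = -3 + (1/7)*2 = -3 + 2/7 = -19/7)
z(a) = -3 - 14*a
b(C, p) = 3 + (-267 + p)*(35 + C) (b(C, p) = 3 + (C + (-3 - 14*(-19/7)))*(p - 267) = 3 + (C + (-3 + 38))*(-267 + p) = 3 + (C + 35)*(-267 + p) = 3 + (35 + C)*(-267 + p) = 3 + (-267 + p)*(35 + C))
-b(S(-7, -3), 35) = -(-9342 - 267*13 + 35*35 + 13*35) = -(-9342 - 3471 + 1225 + 455) = -1*(-11133) = 11133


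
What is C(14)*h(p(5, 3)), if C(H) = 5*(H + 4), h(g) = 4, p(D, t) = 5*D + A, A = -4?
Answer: 360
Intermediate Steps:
p(D, t) = -4 + 5*D (p(D, t) = 5*D - 4 = -4 + 5*D)
C(H) = 20 + 5*H (C(H) = 5*(4 + H) = 20 + 5*H)
C(14)*h(p(5, 3)) = (20 + 5*14)*4 = (20 + 70)*4 = 90*4 = 360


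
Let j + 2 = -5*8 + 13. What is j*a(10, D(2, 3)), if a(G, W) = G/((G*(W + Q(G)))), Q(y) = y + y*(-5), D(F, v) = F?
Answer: 29/38 ≈ 0.76316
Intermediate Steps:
Q(y) = -4*y (Q(y) = y - 5*y = -4*y)
a(G, W) = 1/(W - 4*G) (a(G, W) = G/((G*(W - 4*G))) = G*(1/(G*(W - 4*G))) = 1/(W - 4*G))
j = -29 (j = -2 + (-5*8 + 13) = -2 + (-40 + 13) = -2 - 27 = -29)
j*a(10, D(2, 3)) = -(-29)/(-1*2 + 4*10) = -(-29)/(-2 + 40) = -(-29)/38 = -29*(-1/38) = 29/38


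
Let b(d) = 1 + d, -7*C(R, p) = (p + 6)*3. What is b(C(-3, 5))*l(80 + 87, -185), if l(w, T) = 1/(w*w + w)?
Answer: -13/98196 ≈ -0.00013239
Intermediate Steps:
C(R, p) = -18/7 - 3*p/7 (C(R, p) = -(p + 6)*3/7 = -(6 + p)*3/7 = -(18 + 3*p)/7 = -18/7 - 3*p/7)
l(w, T) = 1/(w + w²) (l(w, T) = 1/(w² + w) = 1/(w + w²))
b(C(-3, 5))*l(80 + 87, -185) = (1 + (-18/7 - 3/7*5))*(1/((80 + 87)*(1 + (80 + 87)))) = (1 + (-18/7 - 15/7))*(1/(167*(1 + 167))) = (1 - 33/7)*((1/167)/168) = -26/(1169*168) = -26/7*1/28056 = -13/98196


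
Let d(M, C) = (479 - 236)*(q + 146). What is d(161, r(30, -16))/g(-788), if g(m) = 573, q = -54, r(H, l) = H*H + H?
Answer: 7452/191 ≈ 39.016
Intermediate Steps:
r(H, l) = H + H² (r(H, l) = H² + H = H + H²)
d(M, C) = 22356 (d(M, C) = (479 - 236)*(-54 + 146) = 243*92 = 22356)
d(161, r(30, -16))/g(-788) = 22356/573 = 22356*(1/573) = 7452/191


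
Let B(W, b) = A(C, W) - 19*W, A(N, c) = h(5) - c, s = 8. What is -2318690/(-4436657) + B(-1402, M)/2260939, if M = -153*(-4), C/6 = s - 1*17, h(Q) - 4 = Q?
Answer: 5366860442103/10031010840923 ≈ 0.53503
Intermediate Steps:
h(Q) = 4 + Q
C = -54 (C = 6*(8 - 1*17) = 6*(8 - 17) = 6*(-9) = -54)
A(N, c) = 9 - c (A(N, c) = (4 + 5) - c = 9 - c)
M = 612
B(W, b) = 9 - 20*W (B(W, b) = (9 - W) - 19*W = 9 - 20*W)
-2318690/(-4436657) + B(-1402, M)/2260939 = -2318690/(-4436657) + (9 - 20*(-1402))/2260939 = -2318690*(-1/4436657) + (9 + 28040)*(1/2260939) = 2318690/4436657 + 28049*(1/2260939) = 2318690/4436657 + 28049/2260939 = 5366860442103/10031010840923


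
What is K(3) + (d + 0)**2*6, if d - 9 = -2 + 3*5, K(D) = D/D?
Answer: 2905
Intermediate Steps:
K(D) = 1
d = 22 (d = 9 + (-2 + 3*5) = 9 + (-2 + 15) = 9 + 13 = 22)
K(3) + (d + 0)**2*6 = 1 + (22 + 0)**2*6 = 1 + 22**2*6 = 1 + 484*6 = 1 + 2904 = 2905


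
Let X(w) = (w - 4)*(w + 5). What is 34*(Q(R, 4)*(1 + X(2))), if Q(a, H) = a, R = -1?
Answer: 442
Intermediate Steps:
X(w) = (-4 + w)*(5 + w)
34*(Q(R, 4)*(1 + X(2))) = 34*(-(1 + (-20 + 2 + 2**2))) = 34*(-(1 + (-20 + 2 + 4))) = 34*(-(1 - 14)) = 34*(-1*(-13)) = 34*13 = 442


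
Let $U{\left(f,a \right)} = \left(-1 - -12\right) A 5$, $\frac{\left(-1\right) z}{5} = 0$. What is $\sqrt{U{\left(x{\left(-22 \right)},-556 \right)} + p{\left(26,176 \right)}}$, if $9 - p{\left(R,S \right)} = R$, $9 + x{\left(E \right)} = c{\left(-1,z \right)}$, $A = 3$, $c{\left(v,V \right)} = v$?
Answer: $2 \sqrt{37} \approx 12.166$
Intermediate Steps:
$z = 0$ ($z = \left(-5\right) 0 = 0$)
$x{\left(E \right)} = -10$ ($x{\left(E \right)} = -9 - 1 = -10$)
$p{\left(R,S \right)} = 9 - R$
$U{\left(f,a \right)} = 165$ ($U{\left(f,a \right)} = \left(-1 - -12\right) 3 \cdot 5 = \left(-1 + 12\right) 3 \cdot 5 = 11 \cdot 3 \cdot 5 = 33 \cdot 5 = 165$)
$\sqrt{U{\left(x{\left(-22 \right)},-556 \right)} + p{\left(26,176 \right)}} = \sqrt{165 + \left(9 - 26\right)} = \sqrt{165 - 17} = \sqrt{148} = 2 \sqrt{37}$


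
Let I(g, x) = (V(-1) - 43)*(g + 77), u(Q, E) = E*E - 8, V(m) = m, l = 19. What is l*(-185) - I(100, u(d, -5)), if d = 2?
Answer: 4273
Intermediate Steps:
u(Q, E) = -8 + E**2 (u(Q, E) = E**2 - 8 = -8 + E**2)
I(g, x) = -3388 - 44*g (I(g, x) = (-1 - 43)*(g + 77) = -44*(77 + g) = -3388 - 44*g)
l*(-185) - I(100, u(d, -5)) = 19*(-185) - (-3388 - 44*100) = -3515 - (-3388 - 4400) = -3515 - 1*(-7788) = -3515 + 7788 = 4273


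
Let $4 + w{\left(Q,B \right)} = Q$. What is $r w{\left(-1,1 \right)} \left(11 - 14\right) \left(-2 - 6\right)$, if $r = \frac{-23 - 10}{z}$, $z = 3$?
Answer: $1320$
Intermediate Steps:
$w{\left(Q,B \right)} = -4 + Q$
$r = -11$ ($r = \frac{-23 - 10}{3} = \left(-33\right) \frac{1}{3} = -11$)
$r w{\left(-1,1 \right)} \left(11 - 14\right) \left(-2 - 6\right) = - 11 \left(-4 - 1\right) \left(11 - 14\right) \left(-2 - 6\right) = \left(-11\right) \left(-5\right) \left(\left(-3\right) \left(-8\right)\right) = 55 \cdot 24 = 1320$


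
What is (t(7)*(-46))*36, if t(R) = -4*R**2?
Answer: 324576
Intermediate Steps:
(t(7)*(-46))*36 = (-4*7**2*(-46))*36 = (-4*49*(-46))*36 = -196*(-46)*36 = 9016*36 = 324576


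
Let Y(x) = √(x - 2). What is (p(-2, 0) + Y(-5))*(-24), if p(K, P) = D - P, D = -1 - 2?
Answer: 72 - 24*I*√7 ≈ 72.0 - 63.498*I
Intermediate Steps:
D = -3
Y(x) = √(-2 + x)
p(K, P) = -3 - P
(p(-2, 0) + Y(-5))*(-24) = ((-3 - 1*0) + √(-2 - 5))*(-24) = ((-3 + 0) + √(-7))*(-24) = (-3 + I*√7)*(-24) = 72 - 24*I*√7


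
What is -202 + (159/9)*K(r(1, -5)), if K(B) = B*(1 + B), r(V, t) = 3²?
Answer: 1388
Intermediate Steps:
r(V, t) = 9
-202 + (159/9)*K(r(1, -5)) = -202 + (159/9)*(9*(1 + 9)) = -202 + (159*(⅑))*(9*10) = -202 + (53/3)*90 = -202 + 1590 = 1388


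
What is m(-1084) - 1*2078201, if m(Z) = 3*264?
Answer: -2077409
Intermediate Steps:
m(Z) = 792
m(-1084) - 1*2078201 = 792 - 1*2078201 = 792 - 2078201 = -2077409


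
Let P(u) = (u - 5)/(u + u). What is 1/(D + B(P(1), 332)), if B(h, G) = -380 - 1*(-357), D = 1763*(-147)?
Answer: -1/259184 ≈ -3.8583e-6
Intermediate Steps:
D = -259161
P(u) = (-5 + u)/(2*u) (P(u) = (-5 + u)/((2*u)) = (-5 + u)*(1/(2*u)) = (-5 + u)/(2*u))
B(h, G) = -23 (B(h, G) = -380 + 357 = -23)
1/(D + B(P(1), 332)) = 1/(-259161 - 23) = 1/(-259184) = -1/259184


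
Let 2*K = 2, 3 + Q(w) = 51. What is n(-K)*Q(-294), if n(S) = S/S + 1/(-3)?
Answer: 32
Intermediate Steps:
Q(w) = 48 (Q(w) = -3 + 51 = 48)
K = 1 (K = (½)*2 = 1)
n(S) = ⅔ (n(S) = 1 + 1*(-⅓) = 1 - ⅓ = ⅔)
n(-K)*Q(-294) = (⅔)*48 = 32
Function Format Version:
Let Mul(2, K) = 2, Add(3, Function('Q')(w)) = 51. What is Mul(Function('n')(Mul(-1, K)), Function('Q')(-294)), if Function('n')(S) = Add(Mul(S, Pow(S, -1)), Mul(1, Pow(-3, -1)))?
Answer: 32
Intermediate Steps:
Function('Q')(w) = 48 (Function('Q')(w) = Add(-3, 51) = 48)
K = 1 (K = Mul(Rational(1, 2), 2) = 1)
Function('n')(S) = Rational(2, 3) (Function('n')(S) = Add(1, Mul(1, Rational(-1, 3))) = Add(1, Rational(-1, 3)) = Rational(2, 3))
Mul(Function('n')(Mul(-1, K)), Function('Q')(-294)) = Mul(Rational(2, 3), 48) = 32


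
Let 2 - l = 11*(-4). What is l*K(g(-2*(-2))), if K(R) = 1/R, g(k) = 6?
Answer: 23/3 ≈ 7.6667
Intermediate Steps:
l = 46 (l = 2 - 11*(-4) = 2 - 1*(-44) = 2 + 44 = 46)
K(R) = 1/R
l*K(g(-2*(-2))) = 46/6 = 46*(1/6) = 23/3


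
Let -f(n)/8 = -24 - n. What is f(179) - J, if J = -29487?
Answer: 31111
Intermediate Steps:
f(n) = 192 + 8*n (f(n) = -8*(-24 - n) = 192 + 8*n)
f(179) - J = (192 + 8*179) - 1*(-29487) = (192 + 1432) + 29487 = 1624 + 29487 = 31111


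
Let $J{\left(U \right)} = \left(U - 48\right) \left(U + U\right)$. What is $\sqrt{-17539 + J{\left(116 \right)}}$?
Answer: $i \sqrt{1763} \approx 41.988 i$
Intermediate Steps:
$J{\left(U \right)} = 2 U \left(-48 + U\right)$ ($J{\left(U \right)} = \left(U - 48\right) 2 U = \left(-48 + U\right) 2 U = 2 U \left(-48 + U\right)$)
$\sqrt{-17539 + J{\left(116 \right)}} = \sqrt{-17539 + 2 \cdot 116 \left(-48 + 116\right)} = \sqrt{-17539 + 2 \cdot 116 \cdot 68} = \sqrt{-17539 + 15776} = \sqrt{-1763} = i \sqrt{1763}$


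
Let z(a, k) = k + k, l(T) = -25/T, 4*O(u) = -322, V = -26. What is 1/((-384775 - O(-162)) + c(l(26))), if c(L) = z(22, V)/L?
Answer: -50/19232021 ≈ -2.5998e-6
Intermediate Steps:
O(u) = -161/2 (O(u) = (1/4)*(-322) = -161/2)
z(a, k) = 2*k
c(L) = -52/L (c(L) = (2*(-26))/L = -52/L)
1/((-384775 - O(-162)) + c(l(26))) = 1/((-384775 - 1*(-161/2)) - 52/((-25/26))) = 1/((-384775 + 161/2) - 52/((-25*1/26))) = 1/(-769389/2 - 52/(-25/26)) = 1/(-769389/2 - 52*(-26/25)) = 1/(-769389/2 + 1352/25) = 1/(-19232021/50) = -50/19232021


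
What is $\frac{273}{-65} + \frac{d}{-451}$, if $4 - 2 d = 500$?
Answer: $- \frac{8231}{2255} \approx -3.6501$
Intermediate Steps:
$d = -248$ ($d = 2 - 250 = -248$)
$\frac{273}{-65} + \frac{d}{-451} = \frac{273}{-65} - \frac{248}{-451} = 273 \left(- \frac{1}{65}\right) - - \frac{248}{451} = - \frac{21}{5} + \frac{248}{451} = - \frac{8231}{2255}$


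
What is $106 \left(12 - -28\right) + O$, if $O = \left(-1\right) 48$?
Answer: $4192$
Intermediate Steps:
$O = -48$
$106 \left(12 - -28\right) + O = 106 \left(12 - -28\right) - 48 = 106 \left(12 + 28\right) - 48 = 106 \cdot 40 - 48 = 4240 - 48 = 4192$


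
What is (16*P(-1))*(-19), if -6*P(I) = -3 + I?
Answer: -608/3 ≈ -202.67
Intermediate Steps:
P(I) = ½ - I/6 (P(I) = -(-3 + I)/6 = ½ - I/6)
(16*P(-1))*(-19) = (16*(½ - ⅙*(-1)))*(-19) = (16*(½ + ⅙))*(-19) = (16*(⅔))*(-19) = (32/3)*(-19) = -608/3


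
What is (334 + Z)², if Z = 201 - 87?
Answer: 200704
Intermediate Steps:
Z = 114
(334 + Z)² = (334 + 114)² = 448² = 200704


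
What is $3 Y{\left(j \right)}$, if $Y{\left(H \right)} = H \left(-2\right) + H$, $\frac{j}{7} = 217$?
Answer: $-4557$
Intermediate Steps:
$j = 1519$ ($j = 7 \cdot 217 = 1519$)
$Y{\left(H \right)} = - H$ ($Y{\left(H \right)} = - 2 H + H = - H$)
$3 Y{\left(j \right)} = 3 \left(\left(-1\right) 1519\right) = 3 \left(-1519\right) = -4557$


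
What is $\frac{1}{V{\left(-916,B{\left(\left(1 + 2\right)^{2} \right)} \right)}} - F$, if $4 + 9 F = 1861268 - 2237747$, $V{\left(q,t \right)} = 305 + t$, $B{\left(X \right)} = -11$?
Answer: $\frac{36895337}{882} \approx 41831.0$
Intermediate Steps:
$F = - \frac{376483}{9}$ ($F = - \frac{4}{9} + \frac{1861268 - 2237747}{9} = - \frac{4}{9} + \frac{1}{9} \left(-376479\right) = - \frac{4}{9} - 41831 = - \frac{376483}{9} \approx -41831.0$)
$\frac{1}{V{\left(-916,B{\left(\left(1 + 2\right)^{2} \right)} \right)}} - F = \frac{1}{305 - 11} - - \frac{376483}{9} = \frac{1}{294} + \frac{376483}{9} = \frac{36895337}{882}$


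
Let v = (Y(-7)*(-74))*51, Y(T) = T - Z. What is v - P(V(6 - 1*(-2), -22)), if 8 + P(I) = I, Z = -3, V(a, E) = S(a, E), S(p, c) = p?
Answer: 15096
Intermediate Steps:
V(a, E) = a
P(I) = -8 + I
Y(T) = 3 + T (Y(T) = T - 1*(-3) = T + 3 = 3 + T)
v = 15096 (v = ((3 - 7)*(-74))*51 = -4*(-74)*51 = 296*51 = 15096)
v - P(V(6 - 1*(-2), -22)) = 15096 - (-8 + (6 - 1*(-2))) = 15096 - (-8 + (6 + 2)) = 15096 - (-8 + 8) = 15096 - 1*0 = 15096 + 0 = 15096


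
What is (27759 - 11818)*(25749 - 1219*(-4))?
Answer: 488193125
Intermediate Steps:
(27759 - 11818)*(25749 - 1219*(-4)) = 15941*(25749 + 4876) = 15941*30625 = 488193125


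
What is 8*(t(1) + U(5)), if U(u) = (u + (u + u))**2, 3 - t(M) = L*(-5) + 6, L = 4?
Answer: 1936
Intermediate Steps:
t(M) = 17 (t(M) = 3 - (4*(-5) + 6) = 3 - (-20 + 6) = 3 - 1*(-14) = 3 + 14 = 17)
U(u) = 9*u**2 (U(u) = (u + 2*u)**2 = (3*u)**2 = 9*u**2)
8*(t(1) + U(5)) = 8*(17 + 9*5**2) = 8*(17 + 9*25) = 8*(17 + 225) = 8*242 = 1936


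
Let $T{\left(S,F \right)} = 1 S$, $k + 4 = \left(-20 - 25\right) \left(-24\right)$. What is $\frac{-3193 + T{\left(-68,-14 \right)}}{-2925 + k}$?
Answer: $\frac{3261}{1849} \approx 1.7637$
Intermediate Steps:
$k = 1076$ ($k = -4 + \left(-20 - 25\right) \left(-24\right) = -4 - -1080 = -4 + 1080 = 1076$)
$T{\left(S,F \right)} = S$
$\frac{-3193 + T{\left(-68,-14 \right)}}{-2925 + k} = \frac{-3193 - 68}{-2925 + 1076} = - \frac{3261}{-1849} = \left(-3261\right) \left(- \frac{1}{1849}\right) = \frac{3261}{1849}$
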